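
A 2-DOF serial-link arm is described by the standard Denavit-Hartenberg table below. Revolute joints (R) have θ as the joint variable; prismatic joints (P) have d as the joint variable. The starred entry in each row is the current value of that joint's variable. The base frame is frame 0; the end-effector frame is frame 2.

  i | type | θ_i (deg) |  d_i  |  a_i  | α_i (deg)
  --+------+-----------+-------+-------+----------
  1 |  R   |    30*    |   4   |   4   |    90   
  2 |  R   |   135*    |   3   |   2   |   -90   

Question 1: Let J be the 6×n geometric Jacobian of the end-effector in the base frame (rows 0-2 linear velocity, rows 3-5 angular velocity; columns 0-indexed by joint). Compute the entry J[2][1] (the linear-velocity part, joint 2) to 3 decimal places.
-1.414

axis z_1 = (0.5000,-0.8660,0.0000); lever o_n−o_1 = (0.2753,-3.3052,1.4142)
cross product → J_v[:, 1] = (-1.2247,-0.7071,-1.4142)
J_ω[:, 1] = z_1
entry J[2][1] = -1.4142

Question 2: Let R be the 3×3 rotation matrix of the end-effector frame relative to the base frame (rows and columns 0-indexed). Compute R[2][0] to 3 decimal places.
End-effector x-axis (col 0 of R) = (-0.6124,-0.3536,0.7071)
R[2][0] = 0.7071

0.707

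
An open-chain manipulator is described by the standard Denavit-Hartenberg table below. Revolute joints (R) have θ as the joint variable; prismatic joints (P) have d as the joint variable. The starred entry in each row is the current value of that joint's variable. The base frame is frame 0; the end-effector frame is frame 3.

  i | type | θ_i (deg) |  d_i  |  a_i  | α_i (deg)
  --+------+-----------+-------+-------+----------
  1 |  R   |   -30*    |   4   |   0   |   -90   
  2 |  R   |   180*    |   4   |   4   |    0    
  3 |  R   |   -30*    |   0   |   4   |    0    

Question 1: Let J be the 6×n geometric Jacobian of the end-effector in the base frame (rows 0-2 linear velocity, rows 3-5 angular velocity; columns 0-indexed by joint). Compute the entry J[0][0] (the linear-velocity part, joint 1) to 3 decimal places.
-7.196

axis z_0 = ẑ; lever o_n−o_0 = (-4.4641,7.1962,2.0000)
cross product → J_v[:, 0] = (-7.1962,-4.4641,0.0000)
J_ω[:, 0] = z_0
entry J[0][0] = -7.1962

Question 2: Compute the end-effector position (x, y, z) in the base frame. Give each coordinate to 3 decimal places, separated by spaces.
-4.464 7.196 2.000

after link 1: o_1 = (0.0000, 0.0000, 4.0000)
after link 2: o_2 = (-1.4641, 5.4641, 4.0000)
after link 3: o_3 = (-4.4641, 7.1962, 2.0000)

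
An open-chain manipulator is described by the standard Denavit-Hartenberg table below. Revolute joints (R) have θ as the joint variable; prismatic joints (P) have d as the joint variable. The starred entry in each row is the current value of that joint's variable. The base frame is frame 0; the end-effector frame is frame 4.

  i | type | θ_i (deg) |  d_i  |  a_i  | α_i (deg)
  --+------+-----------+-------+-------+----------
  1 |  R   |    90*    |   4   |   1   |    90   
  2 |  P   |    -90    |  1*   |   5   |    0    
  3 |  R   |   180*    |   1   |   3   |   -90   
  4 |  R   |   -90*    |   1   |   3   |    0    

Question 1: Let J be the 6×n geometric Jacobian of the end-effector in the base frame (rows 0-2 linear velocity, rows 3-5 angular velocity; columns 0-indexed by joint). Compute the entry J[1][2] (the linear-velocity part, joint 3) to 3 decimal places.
-3.000

axis z_2 = (1.0000,-0.0000,0.0000); lever o_n−o_2 = (4.0000,-1.0000,3.0000)
cross product → J_v[:, 2] = (-0.0000,-3.0000,-1.0000)
J_ω[:, 2] = z_2
entry J[1][2] = -3.0000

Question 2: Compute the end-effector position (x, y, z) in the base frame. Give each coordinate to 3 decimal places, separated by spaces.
after link 1: o_1 = (0.0000, 1.0000, 4.0000)
after link 2: o_2 = (1.0000, 1.0000, -1.0000)
after link 3: o_3 = (2.0000, 1.0000, 2.0000)
after link 4: o_4 = (5.0000, 0.0000, 2.0000)

5.000 0.000 2.000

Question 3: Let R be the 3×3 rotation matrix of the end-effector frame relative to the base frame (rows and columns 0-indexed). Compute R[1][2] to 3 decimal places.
-1.000

End-effector z-axis (col 2 of R) = (-0.0000,-1.0000,0.0000)
R[1][2] = -1.0000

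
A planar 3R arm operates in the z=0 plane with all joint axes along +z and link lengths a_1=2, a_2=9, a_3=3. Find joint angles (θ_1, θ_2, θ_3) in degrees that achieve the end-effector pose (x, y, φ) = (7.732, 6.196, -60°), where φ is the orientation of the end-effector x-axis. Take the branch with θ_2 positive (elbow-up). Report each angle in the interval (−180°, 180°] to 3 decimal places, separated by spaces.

wrist centre = target − a_3·(cos φ, sin φ) = (6.2320, 8.7941)
cos θ_2 = (116.1736−2²−9²)/(2·2·9) = 0.8659; θ_2 = 30.0105° (elbow-up)
β = atan2(8.7941,6.2320) = 54.6764°; ψ = atan2(4.5014,9.7934) = 24.6854°
θ_1 = β − ψ = 29.9910°
θ_3 = φ − θ_1 − θ_2 = -120.0015° (wrapped to (-180°,180°])

29.991 30.011 -120.002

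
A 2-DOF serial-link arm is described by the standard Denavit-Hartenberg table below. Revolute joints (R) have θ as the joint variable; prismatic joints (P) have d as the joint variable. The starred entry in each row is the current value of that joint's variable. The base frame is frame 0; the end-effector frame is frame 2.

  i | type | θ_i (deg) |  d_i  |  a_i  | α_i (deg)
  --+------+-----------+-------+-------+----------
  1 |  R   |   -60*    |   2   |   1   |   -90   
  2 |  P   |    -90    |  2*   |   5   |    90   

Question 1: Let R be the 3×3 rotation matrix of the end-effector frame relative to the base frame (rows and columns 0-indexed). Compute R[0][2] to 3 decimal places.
-0.500

End-effector z-axis (col 2 of R) = (-0.5000,0.8660,0.0000)
R[0][2] = -0.5000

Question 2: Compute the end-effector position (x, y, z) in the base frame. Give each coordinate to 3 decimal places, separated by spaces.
after link 1: o_1 = (0.5000, -0.8660, 2.0000)
after link 2: o_2 = (2.2321, 0.1340, 7.0000)

2.232 0.134 7.000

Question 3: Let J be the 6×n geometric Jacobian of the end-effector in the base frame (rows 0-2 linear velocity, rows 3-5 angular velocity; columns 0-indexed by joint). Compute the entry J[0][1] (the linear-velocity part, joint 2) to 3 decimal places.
prismatic axis z_1 = (0.8660,0.5000,0.0000)
J_v[:, 1] = z_1; J_ω[:, 1] = (0,0,0)
entry J[0][1] = 0.8660

0.866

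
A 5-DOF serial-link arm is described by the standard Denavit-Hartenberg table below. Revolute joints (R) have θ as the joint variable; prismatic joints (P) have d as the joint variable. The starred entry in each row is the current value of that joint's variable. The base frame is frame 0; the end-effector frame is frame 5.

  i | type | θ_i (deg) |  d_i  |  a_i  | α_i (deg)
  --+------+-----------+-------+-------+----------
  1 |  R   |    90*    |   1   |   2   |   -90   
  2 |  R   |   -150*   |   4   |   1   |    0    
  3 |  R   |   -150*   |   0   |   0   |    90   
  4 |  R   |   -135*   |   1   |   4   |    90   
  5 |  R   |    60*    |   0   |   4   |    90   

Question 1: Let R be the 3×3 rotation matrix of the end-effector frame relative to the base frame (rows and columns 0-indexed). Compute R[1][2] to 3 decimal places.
End-effector z-axis (col 2 of R) = (0.6124,-0.7392,0.2803)
R[1][2] = -0.7392

-0.739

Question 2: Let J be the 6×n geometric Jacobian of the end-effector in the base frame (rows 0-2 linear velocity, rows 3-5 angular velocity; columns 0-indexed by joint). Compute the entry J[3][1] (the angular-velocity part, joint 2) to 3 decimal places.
-1.000

axis z_1 = (-1.0000,0.0000,0.0000); lever o_n−o_1 = (0.2426,0.8787,6.4063)
cross product → J_v[:, 1] = (0.0000,6.4063,-0.8787)
J_ω[:, 1] = z_1
entry J[3][1] = -1.0000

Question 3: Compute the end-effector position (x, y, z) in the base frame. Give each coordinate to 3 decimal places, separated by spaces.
0.243 2.879 7.406

after link 1: o_1 = (0.0000, 2.0000, 1.0000)
after link 2: o_2 = (-4.0000, 1.1340, 1.5000)
after link 3: o_3 = (-4.0000, 1.1340, 1.5000)
after link 4: o_4 = (-1.1716, 0.5858, 4.4495)
after link 5: o_5 = (0.2426, 2.8787, 7.4063)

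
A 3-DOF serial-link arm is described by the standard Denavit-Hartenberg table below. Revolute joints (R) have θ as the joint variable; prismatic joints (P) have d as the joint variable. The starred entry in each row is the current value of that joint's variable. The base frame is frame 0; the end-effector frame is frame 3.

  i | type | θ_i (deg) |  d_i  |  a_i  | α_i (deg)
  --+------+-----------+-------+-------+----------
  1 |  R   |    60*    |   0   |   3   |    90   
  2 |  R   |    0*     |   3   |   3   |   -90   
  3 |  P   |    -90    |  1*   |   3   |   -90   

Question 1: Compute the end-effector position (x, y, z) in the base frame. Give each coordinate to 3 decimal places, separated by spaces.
8.196 2.196 1.000

after link 1: o_1 = (1.5000, 2.5981, 0.0000)
after link 2: o_2 = (5.5981, 3.6962, 0.0000)
after link 3: o_3 = (8.1962, 2.1962, 1.0000)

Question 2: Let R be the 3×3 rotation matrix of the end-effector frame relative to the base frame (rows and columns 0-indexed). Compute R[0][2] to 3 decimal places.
0.500

End-effector z-axis (col 2 of R) = (0.5000,0.8660,0.0000)
R[0][2] = 0.5000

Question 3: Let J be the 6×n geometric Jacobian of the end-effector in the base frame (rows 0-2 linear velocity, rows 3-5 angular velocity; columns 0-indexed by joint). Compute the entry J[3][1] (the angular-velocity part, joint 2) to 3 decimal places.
0.866

axis z_1 = (0.8660,-0.5000,0.0000); lever o_n−o_1 = (6.6962,-0.4019,1.0000)
cross product → J_v[:, 1] = (-0.5000,-0.8660,3.0000)
J_ω[:, 1] = z_1
entry J[3][1] = 0.8660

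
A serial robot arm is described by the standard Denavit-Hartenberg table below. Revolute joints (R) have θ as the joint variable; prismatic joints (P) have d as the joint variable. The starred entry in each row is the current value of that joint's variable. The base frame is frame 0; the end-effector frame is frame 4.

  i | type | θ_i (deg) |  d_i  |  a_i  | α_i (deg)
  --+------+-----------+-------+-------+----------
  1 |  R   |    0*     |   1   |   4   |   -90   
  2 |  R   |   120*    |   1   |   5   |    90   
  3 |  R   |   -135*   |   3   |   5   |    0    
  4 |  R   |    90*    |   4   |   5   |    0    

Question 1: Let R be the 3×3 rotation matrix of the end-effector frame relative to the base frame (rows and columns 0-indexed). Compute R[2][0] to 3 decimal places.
-0.612

End-effector x-axis (col 0 of R) = (-0.3536,-0.7071,-0.6124)
R[2][0] = -0.6124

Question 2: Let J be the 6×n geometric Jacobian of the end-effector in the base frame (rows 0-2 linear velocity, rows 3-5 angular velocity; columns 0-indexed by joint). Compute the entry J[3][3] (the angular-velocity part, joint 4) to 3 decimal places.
axis z_3 = (0.8660,0.0000,-0.5000); lever o_n−o_3 = (1.6963,-3.5355,-5.0619)
cross product → J_v[:, 3] = (-1.7678,3.5355,-3.0619)
J_ω[:, 3] = z_3
entry J[3][3] = 0.8660

0.866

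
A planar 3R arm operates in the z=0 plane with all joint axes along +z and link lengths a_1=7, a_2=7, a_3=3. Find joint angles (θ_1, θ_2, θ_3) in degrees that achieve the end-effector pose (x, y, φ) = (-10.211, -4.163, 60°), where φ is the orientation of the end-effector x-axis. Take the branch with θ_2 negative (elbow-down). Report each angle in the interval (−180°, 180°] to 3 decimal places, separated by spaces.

wrist centre = target − a_3·(cos φ, sin φ) = (-11.7110, -6.7611)
cos θ_2 = (182.8597−7²−7²)/(2·7·7) = 0.8659; θ_2 = -30.0126° (elbow-down)
β = atan2(-6.7611,-11.7110) = -150.0010°; ψ = atan2(-3.5013,13.0614) = -15.0063°
θ_1 = β − ψ = -134.9947°
θ_3 = φ − θ_1 − θ_2 = -134.9927° (wrapped to (-180°,180°])

-134.995 -30.013 -134.993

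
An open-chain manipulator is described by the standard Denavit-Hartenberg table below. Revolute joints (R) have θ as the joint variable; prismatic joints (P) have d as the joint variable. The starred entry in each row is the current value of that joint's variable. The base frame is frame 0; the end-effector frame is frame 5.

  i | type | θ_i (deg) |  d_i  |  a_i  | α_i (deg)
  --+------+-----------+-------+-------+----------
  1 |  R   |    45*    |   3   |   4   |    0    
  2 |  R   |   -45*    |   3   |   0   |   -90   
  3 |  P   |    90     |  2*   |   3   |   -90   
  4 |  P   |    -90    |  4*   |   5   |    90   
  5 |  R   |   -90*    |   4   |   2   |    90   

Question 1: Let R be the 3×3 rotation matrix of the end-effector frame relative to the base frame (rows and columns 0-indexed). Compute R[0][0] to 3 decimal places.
End-effector x-axis (col 0 of R) = (1.0000,0.0000,0.0000)
R[0][0] = 1.0000

1.000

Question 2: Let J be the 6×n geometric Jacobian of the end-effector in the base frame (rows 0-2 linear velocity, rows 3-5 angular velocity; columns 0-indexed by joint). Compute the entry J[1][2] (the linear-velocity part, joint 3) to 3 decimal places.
1.000

prismatic axis z_2 = (0.0000,1.0000,0.0000)
J_v[:, 2] = z_2; J_ω[:, 2] = (0,0,0)
entry J[1][2] = 1.0000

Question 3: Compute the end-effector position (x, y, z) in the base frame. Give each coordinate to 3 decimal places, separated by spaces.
after link 1: o_1 = (2.8284, 2.8284, 3.0000)
after link 2: o_2 = (2.8284, 2.8284, 6.0000)
after link 3: o_3 = (2.8284, 4.8284, 3.0000)
after link 4: o_4 = (-1.1716, 9.8284, 3.0000)
after link 5: o_5 = (0.8284, 9.8284, 7.0000)

0.828 9.828 7.000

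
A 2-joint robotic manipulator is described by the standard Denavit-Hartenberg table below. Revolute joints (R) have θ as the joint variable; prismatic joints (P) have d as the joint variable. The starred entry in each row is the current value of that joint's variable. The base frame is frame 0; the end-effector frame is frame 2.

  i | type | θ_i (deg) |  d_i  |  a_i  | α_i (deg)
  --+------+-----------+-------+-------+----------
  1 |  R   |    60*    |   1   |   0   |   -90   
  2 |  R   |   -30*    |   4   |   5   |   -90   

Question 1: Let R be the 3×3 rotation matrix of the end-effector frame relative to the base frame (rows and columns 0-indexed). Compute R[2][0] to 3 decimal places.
0.500

End-effector x-axis (col 0 of R) = (0.4330,0.7500,0.5000)
R[2][0] = 0.5000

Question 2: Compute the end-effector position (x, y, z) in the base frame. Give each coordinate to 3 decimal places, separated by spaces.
-1.299 5.750 3.500

after link 1: o_1 = (0.0000, 0.0000, 1.0000)
after link 2: o_2 = (-1.2990, 5.7500, 3.5000)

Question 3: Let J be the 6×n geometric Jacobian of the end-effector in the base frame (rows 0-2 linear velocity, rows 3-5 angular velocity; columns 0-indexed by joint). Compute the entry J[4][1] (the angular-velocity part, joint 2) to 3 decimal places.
axis z_1 = (-0.8660,0.5000,0.0000); lever o_n−o_1 = (-1.2990,5.7500,2.5000)
cross product → J_v[:, 1] = (1.2500,2.1651,-4.3301)
J_ω[:, 1] = z_1
entry J[4][1] = 0.5000

0.500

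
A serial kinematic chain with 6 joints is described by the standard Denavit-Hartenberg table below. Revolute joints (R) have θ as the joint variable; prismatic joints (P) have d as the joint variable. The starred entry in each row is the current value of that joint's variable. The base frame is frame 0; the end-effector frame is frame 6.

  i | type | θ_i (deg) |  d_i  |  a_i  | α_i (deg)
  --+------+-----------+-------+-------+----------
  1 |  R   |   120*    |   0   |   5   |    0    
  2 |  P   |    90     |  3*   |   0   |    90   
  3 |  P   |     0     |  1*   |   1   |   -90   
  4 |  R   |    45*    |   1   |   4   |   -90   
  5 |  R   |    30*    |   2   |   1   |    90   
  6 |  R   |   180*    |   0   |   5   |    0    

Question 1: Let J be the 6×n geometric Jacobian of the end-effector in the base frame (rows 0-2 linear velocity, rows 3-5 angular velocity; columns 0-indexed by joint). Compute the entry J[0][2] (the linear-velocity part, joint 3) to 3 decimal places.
-0.500

prismatic axis z_2 = (-0.5000,0.8660,0.0000)
J_v[:, 2] = z_2; J_ω[:, 2] = (0,0,0)
entry J[0][2] = -0.5000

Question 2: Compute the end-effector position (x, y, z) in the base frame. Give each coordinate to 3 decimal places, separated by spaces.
after link 1: o_1 = (-2.5000, 4.3301, 0.0000)
after link 2: o_2 = (-2.5000, 4.3301, 3.0000)
after link 3: o_3 = (-3.8660, 4.6962, 3.0000)
after link 4: o_4 = (-4.9013, 0.8324, 4.0000)
after link 5: o_5 = (-3.1936, -0.5217, 3.5000)
after link 6: o_6 = (-2.0729, 3.6609, 6.0000)

-2.073 3.661 6.000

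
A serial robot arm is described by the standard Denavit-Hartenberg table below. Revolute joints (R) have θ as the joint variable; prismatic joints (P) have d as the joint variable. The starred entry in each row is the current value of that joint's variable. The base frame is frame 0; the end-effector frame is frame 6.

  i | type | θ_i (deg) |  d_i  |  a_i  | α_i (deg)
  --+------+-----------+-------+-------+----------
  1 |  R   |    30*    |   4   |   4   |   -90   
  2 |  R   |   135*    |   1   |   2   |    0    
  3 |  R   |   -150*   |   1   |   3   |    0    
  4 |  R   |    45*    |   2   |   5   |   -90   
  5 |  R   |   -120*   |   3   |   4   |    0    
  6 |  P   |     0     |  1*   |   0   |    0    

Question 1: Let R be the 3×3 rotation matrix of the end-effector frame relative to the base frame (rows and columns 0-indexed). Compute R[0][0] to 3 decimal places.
End-effector x-axis (col 0 of R) = (-0.8080,0.5335,0.2500)
R[0][0] = -0.8080

-0.808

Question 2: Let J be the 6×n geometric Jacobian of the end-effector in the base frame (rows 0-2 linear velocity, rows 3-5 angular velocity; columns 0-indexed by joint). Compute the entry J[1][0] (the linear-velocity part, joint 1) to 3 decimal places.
1.535

axis z_0 = ẑ; lever o_n−o_0 = (1.5348,9.5049,-1.6019)
cross product → J_v[:, 0] = (-9.5049,1.5348,0.0000)
J_ω[:, 0] = z_0
entry J[1][0] = 1.5348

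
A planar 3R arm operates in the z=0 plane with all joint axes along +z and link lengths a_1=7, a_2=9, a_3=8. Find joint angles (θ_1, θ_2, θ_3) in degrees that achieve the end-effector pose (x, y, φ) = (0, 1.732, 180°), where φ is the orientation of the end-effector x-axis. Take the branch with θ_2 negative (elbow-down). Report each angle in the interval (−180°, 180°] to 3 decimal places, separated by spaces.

wrist centre = target − a_3·(cos φ, sin φ) = (8.0000, 1.7320)
cos θ_2 = (66.9998−7²−9²)/(2·7·9) = -0.5000; θ_2 = -120.0001° (elbow-down)
β = atan2(1.7320,8.0000) = 12.2160°; ψ = atan2(-7.7942,2.5000) = -72.2164°
θ_1 = β − ψ = 84.4324°
θ_3 = φ − θ_1 − θ_2 = -144.4323° (wrapped to (-180°,180°])

84.432 -120.000 -144.432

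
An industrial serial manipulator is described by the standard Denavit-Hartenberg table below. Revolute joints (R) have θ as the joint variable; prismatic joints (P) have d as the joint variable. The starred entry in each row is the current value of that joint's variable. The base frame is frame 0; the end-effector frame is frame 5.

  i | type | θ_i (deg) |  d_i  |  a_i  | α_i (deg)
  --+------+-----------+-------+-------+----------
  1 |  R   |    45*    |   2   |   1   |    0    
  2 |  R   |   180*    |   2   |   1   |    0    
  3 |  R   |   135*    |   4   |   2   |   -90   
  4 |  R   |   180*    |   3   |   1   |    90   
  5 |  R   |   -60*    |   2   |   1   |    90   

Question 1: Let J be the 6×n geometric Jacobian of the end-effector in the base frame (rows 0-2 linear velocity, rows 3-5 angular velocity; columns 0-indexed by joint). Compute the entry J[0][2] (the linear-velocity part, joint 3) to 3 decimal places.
axis z_2 = (0.0000,0.0000,1.0000); lever o_n−o_2 = (0.5000,2.1340,2.0000)
cross product → J_v[:, 2] = (-2.1340,0.5000,0.0000)
J_ω[:, 2] = z_2
entry J[0][2] = -2.1340

-2.134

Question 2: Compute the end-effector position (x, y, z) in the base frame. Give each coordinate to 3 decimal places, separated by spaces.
0.500 2.134 6.000

after link 1: o_1 = (0.7071, 0.7071, 2.0000)
after link 2: o_2 = (-0.0000, 0.0000, 4.0000)
after link 3: o_3 = (2.0000, -0.0000, 8.0000)
after link 4: o_4 = (1.0000, 3.0000, 8.0000)
after link 5: o_5 = (0.5000, 2.1340, 6.0000)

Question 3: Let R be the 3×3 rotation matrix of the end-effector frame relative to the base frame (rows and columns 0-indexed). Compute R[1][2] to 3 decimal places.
End-effector z-axis (col 2 of R) = (0.8660,-0.5000,-0.0000)
R[1][2] = -0.5000

-0.500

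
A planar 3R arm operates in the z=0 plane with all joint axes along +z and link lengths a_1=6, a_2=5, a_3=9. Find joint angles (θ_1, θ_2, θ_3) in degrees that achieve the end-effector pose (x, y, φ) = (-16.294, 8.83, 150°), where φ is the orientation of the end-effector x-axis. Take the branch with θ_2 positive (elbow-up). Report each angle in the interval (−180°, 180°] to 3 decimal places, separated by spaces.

126.007 60.005 -36.012

wrist centre = target − a_3·(cos φ, sin φ) = (-8.4998, 4.3300)
cos θ_2 = (90.9950−6²−5²)/(2·6·5) = 0.4999; θ_2 = 60.0055° (elbow-up)
β = atan2(4.3300,-8.4998) = 153.0045°; ψ = atan2(4.3304,8.4996) = 26.9979°
θ_1 = β − ψ = 126.0066°
θ_3 = φ − θ_1 − θ_2 = -36.0121° (wrapped to (-180°,180°])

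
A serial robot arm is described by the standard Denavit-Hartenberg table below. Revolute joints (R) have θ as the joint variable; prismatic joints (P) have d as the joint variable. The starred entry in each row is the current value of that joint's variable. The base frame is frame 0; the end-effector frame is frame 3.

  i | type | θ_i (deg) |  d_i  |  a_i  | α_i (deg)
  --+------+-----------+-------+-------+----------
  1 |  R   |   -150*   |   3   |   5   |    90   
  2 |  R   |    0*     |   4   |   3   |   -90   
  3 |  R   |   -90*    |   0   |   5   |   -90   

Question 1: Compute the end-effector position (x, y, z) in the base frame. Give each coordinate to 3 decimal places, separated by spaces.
-11.428 3.794 3.000

after link 1: o_1 = (-4.3301, -2.5000, 3.0000)
after link 2: o_2 = (-8.9282, -0.5359, 3.0000)
after link 3: o_3 = (-11.4282, 3.7942, 3.0000)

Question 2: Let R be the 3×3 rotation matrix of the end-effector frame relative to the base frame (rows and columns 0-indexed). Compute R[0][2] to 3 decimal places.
-0.866

End-effector z-axis (col 2 of R) = (-0.8660,-0.5000,0.0000)
R[0][2] = -0.8660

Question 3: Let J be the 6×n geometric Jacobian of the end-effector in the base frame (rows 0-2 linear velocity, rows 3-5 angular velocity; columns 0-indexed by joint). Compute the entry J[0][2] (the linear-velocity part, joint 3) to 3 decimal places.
-4.330

axis z_2 = (0.0000,0.0000,1.0000); lever o_n−o_2 = (-2.5000,4.3301,0.0000)
cross product → J_v[:, 2] = (-4.3301,-2.5000,0.0000)
J_ω[:, 2] = z_2
entry J[0][2] = -4.3301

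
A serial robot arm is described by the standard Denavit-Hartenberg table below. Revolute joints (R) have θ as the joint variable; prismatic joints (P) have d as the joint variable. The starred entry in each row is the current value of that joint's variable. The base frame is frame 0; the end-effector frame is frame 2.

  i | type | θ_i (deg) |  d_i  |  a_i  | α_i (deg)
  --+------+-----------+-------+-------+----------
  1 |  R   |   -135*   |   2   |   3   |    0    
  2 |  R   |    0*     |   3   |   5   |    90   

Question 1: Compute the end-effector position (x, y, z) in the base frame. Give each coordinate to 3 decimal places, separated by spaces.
-5.657 -5.657 5.000

after link 1: o_1 = (-2.1213, -2.1213, 2.0000)
after link 2: o_2 = (-5.6569, -5.6569, 5.0000)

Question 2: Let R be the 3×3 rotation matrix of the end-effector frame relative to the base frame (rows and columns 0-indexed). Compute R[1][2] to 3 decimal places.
0.707

End-effector z-axis (col 2 of R) = (-0.7071,0.7071,0.0000)
R[1][2] = 0.7071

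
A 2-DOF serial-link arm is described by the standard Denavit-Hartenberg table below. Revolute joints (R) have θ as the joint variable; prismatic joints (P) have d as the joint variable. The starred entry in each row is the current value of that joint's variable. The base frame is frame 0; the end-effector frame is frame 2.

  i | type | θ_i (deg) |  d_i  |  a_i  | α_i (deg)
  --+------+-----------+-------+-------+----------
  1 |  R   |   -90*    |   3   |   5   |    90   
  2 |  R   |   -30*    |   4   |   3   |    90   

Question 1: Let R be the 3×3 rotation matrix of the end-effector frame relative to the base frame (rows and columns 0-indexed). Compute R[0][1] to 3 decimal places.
-1.000

End-effector y-axis (col 1 of R) = (-1.0000,-0.0000,0.0000)
R[0][1] = -1.0000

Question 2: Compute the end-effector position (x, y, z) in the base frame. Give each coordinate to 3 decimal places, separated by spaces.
after link 1: o_1 = (0.0000, -5.0000, 3.0000)
after link 2: o_2 = (-4.0000, -7.5981, 1.5000)

-4.000 -7.598 1.500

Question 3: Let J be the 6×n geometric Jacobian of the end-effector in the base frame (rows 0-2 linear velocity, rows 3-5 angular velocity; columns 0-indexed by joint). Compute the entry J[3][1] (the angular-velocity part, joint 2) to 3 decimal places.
-1.000

axis z_1 = (-1.0000,-0.0000,0.0000); lever o_n−o_1 = (-4.0000,-2.5981,-1.5000)
cross product → J_v[:, 1] = (0.0000,-1.5000,2.5981)
J_ω[:, 1] = z_1
entry J[3][1] = -1.0000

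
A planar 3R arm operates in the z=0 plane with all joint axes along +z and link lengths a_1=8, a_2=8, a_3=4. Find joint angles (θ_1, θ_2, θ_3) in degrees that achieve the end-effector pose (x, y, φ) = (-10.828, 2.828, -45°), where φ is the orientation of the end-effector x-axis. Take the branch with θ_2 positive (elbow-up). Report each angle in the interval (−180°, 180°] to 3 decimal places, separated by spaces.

wrist centre = target − a_3·(cos φ, sin φ) = (-13.6564, 5.6564)
cos θ_2 = (218.4932−8²−8²)/(2·8·8) = 0.7070; θ_2 = 45.0104° (elbow-up)
β = atan2(5.6564,-13.6564) = 157.5009°; ψ = atan2(5.6579,13.6558) = 22.5052°
θ_1 = β − ψ = 134.9957°
θ_3 = φ − θ_1 − θ_2 = 134.9939° (wrapped to (-180°,180°])

134.996 45.010 134.994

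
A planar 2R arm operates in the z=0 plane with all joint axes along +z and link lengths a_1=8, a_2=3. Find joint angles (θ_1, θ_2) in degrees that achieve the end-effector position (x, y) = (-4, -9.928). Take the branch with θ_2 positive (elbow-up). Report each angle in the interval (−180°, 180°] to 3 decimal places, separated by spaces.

cos θ_2 = (114.5652−8²−3²)/(2·8·3) = 0.8659; θ_2 = 30.0096° (elbow-up)
β = atan2(-9.9280,-4.0000) = -111.9445°; ψ = atan2(1.5004,10.5978) = 8.0584°
θ_1 = β − ψ = -120.0029°

-120.003 30.010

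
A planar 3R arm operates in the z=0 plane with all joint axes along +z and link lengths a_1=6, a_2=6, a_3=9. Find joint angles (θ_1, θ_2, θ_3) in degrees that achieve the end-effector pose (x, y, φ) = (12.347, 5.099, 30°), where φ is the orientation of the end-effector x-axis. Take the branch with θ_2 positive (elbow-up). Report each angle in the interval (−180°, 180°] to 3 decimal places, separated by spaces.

wrist centre = target − a_3·(cos φ, sin φ) = (4.5528, 0.5990)
cos θ_2 = (21.0865−6²−6²)/(2·6·6) = -0.7071; θ_2 = 135.0020° (elbow-up)
β = atan2(0.5990,4.5528) = 7.4953°; ψ = atan2(4.2425,1.7572) = 67.5010°
θ_1 = β − ψ = -60.0058°
θ_3 = φ − θ_1 − θ_2 = -44.9963° (wrapped to (-180°,180°])

-60.006 135.002 -44.996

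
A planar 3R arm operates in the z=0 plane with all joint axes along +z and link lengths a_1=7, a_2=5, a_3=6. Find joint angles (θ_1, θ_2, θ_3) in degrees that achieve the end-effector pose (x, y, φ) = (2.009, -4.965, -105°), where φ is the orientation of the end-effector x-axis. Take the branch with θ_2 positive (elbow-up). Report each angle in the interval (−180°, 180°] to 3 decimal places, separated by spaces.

wrist centre = target − a_3·(cos φ, sin φ) = (3.5619, 0.8306)
cos θ_2 = (13.3771−7²−5²)/(2·7·5) = -0.8660; θ_2 = 150.0019° (elbow-up)
β = atan2(0.8306,3.5619) = 13.1255°; ψ = atan2(2.4999,2.6698) = 43.1173°
θ_1 = β − ψ = -29.9918°
θ_3 = φ − θ_1 − θ_2 = 134.9899° (wrapped to (-180°,180°])

-29.992 150.002 134.990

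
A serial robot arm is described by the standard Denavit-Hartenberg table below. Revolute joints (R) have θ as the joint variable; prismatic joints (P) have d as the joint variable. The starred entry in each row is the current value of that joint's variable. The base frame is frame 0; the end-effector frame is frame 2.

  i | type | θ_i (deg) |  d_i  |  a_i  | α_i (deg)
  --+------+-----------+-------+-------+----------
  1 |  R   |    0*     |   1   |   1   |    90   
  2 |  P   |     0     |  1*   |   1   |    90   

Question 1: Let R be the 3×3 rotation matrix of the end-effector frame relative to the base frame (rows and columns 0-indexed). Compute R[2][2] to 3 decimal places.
-1.000

End-effector z-axis (col 2 of R) = (0.0000,-0.0000,-1.0000)
R[2][2] = -1.0000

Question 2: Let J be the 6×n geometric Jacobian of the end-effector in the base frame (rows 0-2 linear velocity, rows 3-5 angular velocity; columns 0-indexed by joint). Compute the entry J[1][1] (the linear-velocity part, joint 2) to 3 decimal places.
prismatic axis z_1 = (0.0000,-1.0000,0.0000)
J_v[:, 1] = z_1; J_ω[:, 1] = (0,0,0)
entry J[1][1] = -1.0000

-1.000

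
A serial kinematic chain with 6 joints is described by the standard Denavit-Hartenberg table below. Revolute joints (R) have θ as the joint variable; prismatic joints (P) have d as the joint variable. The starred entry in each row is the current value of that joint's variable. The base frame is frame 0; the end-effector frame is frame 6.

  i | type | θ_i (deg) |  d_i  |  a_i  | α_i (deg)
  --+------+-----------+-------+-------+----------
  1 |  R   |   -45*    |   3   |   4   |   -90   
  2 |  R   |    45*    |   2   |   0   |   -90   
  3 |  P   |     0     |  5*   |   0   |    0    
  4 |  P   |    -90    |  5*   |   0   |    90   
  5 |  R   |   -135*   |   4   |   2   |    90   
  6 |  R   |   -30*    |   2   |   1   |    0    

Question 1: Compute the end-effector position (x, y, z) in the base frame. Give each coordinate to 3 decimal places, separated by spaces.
-4.634 2.597 -1.163

after link 1: o_1 = (2.8284, -2.8284, 3.0000)
after link 2: o_2 = (4.2426, -1.4142, 3.0000)
after link 3: o_3 = (1.7426, 1.0858, -0.5355)
after link 4: o_4 = (-0.7574, 3.5858, -4.0711)
after link 5: o_5 = (-3.0503, 3.8787, -0.2426)
after link 6: o_6 = (-4.6342, 2.5966, -1.1632)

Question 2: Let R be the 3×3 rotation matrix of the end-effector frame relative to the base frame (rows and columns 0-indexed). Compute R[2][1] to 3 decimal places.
0.862

End-effector y-axis (col 1 of R) = (-0.5062,0.0062,0.8624)
R[2][1] = 0.8624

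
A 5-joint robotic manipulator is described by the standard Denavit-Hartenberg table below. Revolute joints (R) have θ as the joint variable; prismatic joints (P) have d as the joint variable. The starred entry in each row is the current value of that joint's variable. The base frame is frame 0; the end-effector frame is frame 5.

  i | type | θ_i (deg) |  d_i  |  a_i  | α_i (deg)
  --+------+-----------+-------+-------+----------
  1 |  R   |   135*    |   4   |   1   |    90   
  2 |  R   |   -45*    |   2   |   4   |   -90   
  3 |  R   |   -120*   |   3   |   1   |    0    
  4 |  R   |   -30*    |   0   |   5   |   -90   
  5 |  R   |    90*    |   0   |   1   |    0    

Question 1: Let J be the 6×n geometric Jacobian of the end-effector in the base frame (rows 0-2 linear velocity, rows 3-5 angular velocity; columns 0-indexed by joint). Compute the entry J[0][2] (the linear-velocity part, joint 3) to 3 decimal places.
1.732

axis z_2 = (-0.5000,0.5000,0.7071); lever o_n−o_2 = (3.7952,0.9651,4.8296)
cross product → J_v[:, 2] = (1.7324,5.0984,-2.3801)
J_ω[:, 2] = z_2
entry J[0][2] = 1.7324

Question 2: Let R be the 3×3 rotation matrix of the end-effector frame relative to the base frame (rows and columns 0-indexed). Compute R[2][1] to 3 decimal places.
-0.612

End-effector y-axis (col 1 of R) = (-0.7866,0.0795,-0.6124)
R[2][1] = -0.6124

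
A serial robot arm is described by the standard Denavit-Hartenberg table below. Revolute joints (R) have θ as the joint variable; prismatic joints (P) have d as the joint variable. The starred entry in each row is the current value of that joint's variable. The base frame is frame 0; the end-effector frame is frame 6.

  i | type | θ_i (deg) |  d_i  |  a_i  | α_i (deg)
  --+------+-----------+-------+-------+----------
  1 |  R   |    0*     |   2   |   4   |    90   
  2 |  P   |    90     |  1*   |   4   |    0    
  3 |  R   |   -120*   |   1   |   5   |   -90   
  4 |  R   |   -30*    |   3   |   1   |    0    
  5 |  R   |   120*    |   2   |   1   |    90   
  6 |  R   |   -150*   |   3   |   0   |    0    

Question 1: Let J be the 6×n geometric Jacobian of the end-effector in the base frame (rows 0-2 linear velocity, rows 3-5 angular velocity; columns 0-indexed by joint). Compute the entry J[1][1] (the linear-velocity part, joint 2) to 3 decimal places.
-1.000

prismatic axis z_1 = (0.0000,-1.0000,0.0000)
J_v[:, 1] = z_1; J_ω[:, 1] = (0,0,0)
entry J[1][1] = -1.0000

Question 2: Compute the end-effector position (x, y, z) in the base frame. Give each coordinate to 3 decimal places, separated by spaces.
14.178 -1.500 5.897

after link 1: o_1 = (4.0000, 0.0000, 2.0000)
after link 2: o_2 = (4.0000, -1.0000, 6.0000)
after link 3: o_3 = (8.3301, -2.0000, 3.5000)
after link 4: o_4 = (10.5801, -2.5000, 5.6651)
after link 5: o_5 = (11.5801, -1.5000, 7.3971)
after link 6: o_6 = (14.1782, -1.5000, 5.8971)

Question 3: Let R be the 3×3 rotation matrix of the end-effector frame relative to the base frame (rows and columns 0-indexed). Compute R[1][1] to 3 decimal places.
0.500

End-effector y-axis (col 1 of R) = (-0.4330,0.5000,-0.7500)
R[1][1] = 0.5000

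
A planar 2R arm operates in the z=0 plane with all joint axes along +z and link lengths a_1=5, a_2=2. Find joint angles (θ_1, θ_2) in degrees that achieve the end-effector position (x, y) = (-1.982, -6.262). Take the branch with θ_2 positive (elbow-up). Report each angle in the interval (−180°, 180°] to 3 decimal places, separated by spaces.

-119.998 45.005

cos θ_2 = (43.1410−5²−2²)/(2·5·2) = 0.7070; θ_2 = 45.0047° (elbow-up)
β = atan2(-6.2620,-1.9820) = -107.5632°; ψ = atan2(1.4143,6.4141) = 12.4349°
θ_1 = β − ψ = -119.9981°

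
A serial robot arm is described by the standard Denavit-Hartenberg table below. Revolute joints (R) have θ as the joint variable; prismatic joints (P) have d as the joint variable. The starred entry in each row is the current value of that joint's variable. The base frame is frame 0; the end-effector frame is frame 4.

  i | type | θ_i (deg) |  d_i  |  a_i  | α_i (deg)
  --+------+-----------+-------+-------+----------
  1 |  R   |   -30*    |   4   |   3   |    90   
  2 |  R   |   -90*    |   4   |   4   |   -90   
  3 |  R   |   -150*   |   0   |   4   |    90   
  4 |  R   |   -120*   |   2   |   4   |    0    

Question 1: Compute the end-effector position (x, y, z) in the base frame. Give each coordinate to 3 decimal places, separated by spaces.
after link 1: o_1 = (2.5981, -1.5000, 4.0000)
after link 2: o_2 = (0.5981, -4.9641, 0.0000)
after link 3: o_3 = (-0.4019, -6.6962, 3.4641)
after link 4: o_4 = (-2.0359, -2.5981, 2.7321)

-2.036 -2.598 2.732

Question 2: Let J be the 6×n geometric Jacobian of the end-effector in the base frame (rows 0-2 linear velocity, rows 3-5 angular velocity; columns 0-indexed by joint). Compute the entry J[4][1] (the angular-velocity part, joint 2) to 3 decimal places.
axis z_1 = (-0.5000,-0.8660,0.0000); lever o_n−o_1 = (-4.6340,-1.0981,-1.2679)
cross product → J_v[:, 1] = (1.0981,-0.6340,-3.4641)
J_ω[:, 1] = z_1
entry J[4][1] = -0.8660

-0.866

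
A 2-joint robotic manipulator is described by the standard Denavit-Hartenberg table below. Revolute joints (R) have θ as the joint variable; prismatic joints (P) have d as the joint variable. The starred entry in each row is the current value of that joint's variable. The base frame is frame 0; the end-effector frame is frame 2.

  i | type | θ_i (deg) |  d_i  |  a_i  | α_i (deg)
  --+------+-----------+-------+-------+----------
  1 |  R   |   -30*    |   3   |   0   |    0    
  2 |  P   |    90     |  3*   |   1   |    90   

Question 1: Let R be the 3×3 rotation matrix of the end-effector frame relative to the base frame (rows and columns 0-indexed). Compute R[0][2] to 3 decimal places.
0.866

End-effector z-axis (col 2 of R) = (0.8660,-0.5000,0.0000)
R[0][2] = 0.8660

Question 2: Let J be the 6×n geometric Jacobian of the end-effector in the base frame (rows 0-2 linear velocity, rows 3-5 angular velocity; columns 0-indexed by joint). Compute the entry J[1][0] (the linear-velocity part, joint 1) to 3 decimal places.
0.500

axis z_0 = ẑ; lever o_n−o_0 = (0.5000,0.8660,6.0000)
cross product → J_v[:, 0] = (-0.8660,0.5000,0.0000)
J_ω[:, 0] = z_0
entry J[1][0] = 0.5000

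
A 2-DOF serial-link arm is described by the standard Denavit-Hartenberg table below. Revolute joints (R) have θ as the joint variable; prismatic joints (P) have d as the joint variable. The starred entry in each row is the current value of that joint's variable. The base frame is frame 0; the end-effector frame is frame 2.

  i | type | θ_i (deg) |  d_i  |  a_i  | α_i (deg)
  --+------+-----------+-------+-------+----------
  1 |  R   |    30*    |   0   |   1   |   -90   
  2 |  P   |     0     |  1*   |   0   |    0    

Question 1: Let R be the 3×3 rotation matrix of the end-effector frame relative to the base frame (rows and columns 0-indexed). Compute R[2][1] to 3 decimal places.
-1.000

End-effector y-axis (col 1 of R) = (-0.0000,0.0000,-1.0000)
R[2][1] = -1.0000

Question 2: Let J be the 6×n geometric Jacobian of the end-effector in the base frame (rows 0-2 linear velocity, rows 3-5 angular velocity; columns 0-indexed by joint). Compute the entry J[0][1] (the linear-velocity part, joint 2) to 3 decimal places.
-0.500

prismatic axis z_1 = (-0.5000,0.8660,0.0000)
J_v[:, 1] = z_1; J_ω[:, 1] = (0,0,0)
entry J[0][1] = -0.5000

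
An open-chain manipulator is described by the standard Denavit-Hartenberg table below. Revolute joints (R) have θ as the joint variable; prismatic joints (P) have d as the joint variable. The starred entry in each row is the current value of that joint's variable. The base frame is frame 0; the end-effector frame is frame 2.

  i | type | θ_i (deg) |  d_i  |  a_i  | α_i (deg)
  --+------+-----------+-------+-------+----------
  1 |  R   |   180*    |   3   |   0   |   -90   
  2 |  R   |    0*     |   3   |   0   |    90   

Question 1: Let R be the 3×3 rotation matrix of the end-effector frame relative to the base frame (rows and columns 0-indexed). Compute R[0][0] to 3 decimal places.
End-effector x-axis (col 0 of R) = (-1.0000,0.0000,0.0000)
R[0][0] = -1.0000

-1.000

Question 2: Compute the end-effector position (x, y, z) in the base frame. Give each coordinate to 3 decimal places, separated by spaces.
-0.000 -3.000 3.000

after link 1: o_1 = (0.0000, 0.0000, 3.0000)
after link 2: o_2 = (-0.0000, -3.0000, 3.0000)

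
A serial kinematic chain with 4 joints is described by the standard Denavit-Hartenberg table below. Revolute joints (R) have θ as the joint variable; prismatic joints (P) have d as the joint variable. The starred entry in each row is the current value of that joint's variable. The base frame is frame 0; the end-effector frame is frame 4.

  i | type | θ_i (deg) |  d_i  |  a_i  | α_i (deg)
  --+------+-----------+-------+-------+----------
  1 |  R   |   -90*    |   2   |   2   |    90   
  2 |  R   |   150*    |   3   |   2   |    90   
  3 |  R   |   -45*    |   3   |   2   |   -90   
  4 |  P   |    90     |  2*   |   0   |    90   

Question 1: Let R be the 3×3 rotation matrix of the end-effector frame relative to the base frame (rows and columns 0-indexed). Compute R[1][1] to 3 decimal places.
0.612

End-effector y-axis (col 1 of R) = (-0.7071,0.6124,0.3536)
R[1][1] = 0.6124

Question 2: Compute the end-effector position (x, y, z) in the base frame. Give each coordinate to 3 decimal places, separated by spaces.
-3.000 0.682 7.012

after link 1: o_1 = (0.0000, -2.0000, 2.0000)
after link 2: o_2 = (-3.0000, -0.2679, 3.0000)
after link 3: o_3 = (-1.5858, -0.5432, 6.3052)
after link 4: o_4 = (-3.0000, 0.6815, 7.0123)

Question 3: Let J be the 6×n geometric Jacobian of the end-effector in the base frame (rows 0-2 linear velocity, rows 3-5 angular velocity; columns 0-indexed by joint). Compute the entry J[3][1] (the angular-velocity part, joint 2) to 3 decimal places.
axis z_1 = (-1.0000,-0.0000,0.0000); lever o_n−o_1 = (-3.0000,2.6815,5.0123)
cross product → J_v[:, 1] = (-0.0000,5.0123,-2.6815)
J_ω[:, 1] = z_1
entry J[3][1] = -1.0000

-1.000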